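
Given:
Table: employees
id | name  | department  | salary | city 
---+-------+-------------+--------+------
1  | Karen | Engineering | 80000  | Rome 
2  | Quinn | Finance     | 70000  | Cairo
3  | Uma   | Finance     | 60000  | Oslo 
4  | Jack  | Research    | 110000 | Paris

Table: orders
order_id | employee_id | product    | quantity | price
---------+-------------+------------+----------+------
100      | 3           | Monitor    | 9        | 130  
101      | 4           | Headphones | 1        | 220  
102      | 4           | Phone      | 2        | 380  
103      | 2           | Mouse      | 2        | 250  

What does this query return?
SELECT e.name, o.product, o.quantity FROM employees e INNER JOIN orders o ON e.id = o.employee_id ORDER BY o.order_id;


Joining employees.id = orders.employee_id:
  employee Uma (id=3) -> order Monitor
  employee Jack (id=4) -> order Headphones
  employee Jack (id=4) -> order Phone
  employee Quinn (id=2) -> order Mouse


4 rows:
Uma, Monitor, 9
Jack, Headphones, 1
Jack, Phone, 2
Quinn, Mouse, 2


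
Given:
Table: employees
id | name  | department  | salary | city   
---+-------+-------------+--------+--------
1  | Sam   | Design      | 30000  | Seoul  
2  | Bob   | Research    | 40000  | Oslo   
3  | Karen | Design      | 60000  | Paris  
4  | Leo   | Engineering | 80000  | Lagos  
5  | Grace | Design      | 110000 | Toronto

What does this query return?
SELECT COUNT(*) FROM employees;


COUNT(*) counts all rows

5


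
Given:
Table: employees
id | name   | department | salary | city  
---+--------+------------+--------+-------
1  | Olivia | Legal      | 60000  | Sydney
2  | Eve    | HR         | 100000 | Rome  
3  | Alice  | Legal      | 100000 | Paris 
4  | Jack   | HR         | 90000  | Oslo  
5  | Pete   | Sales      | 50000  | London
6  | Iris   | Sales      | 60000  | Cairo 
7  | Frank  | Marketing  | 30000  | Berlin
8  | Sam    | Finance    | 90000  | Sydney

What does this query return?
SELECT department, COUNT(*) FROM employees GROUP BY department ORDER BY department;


Assigning each row to its department group:
  Olivia -> Legal
  Eve -> HR
  Alice -> Legal
  Jack -> HR
  Pete -> Sales
  Iris -> Sales
  Frank -> Marketing
  Sam -> Finance


5 groups:
Finance, 1
HR, 2
Legal, 2
Marketing, 1
Sales, 2


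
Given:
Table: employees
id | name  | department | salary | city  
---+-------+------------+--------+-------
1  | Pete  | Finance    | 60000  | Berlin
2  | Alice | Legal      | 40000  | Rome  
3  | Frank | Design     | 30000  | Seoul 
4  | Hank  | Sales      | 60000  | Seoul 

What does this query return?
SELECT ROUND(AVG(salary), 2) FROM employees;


SUM(salary) = 190000
COUNT = 4
ROUND(AVG, 2) = ROUND(190000 / 4, 2) = 47500.0

47500.0


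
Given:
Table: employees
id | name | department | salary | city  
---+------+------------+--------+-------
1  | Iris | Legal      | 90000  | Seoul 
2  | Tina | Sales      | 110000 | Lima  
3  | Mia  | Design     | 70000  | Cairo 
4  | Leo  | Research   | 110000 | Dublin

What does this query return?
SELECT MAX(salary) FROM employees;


Salaries: 90000, 110000, 70000, 110000
MAX = 110000

110000


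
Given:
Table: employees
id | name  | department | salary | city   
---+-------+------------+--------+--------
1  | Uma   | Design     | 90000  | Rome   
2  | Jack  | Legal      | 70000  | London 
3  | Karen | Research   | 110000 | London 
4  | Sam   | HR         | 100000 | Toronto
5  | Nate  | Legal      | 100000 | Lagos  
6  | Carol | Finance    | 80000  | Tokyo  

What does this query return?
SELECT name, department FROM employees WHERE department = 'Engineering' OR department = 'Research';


Filtering: department = 'Engineering' OR 'Research'
Matching: 1 rows

1 rows:
Karen, Research


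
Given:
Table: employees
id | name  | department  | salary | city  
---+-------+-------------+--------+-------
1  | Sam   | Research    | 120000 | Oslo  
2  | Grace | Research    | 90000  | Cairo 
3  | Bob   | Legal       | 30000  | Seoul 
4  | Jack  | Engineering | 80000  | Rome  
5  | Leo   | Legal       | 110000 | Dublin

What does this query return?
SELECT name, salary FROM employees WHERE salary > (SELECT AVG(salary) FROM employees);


Subquery: AVG(salary) = 86000.0
Filtering: salary > 86000.0
  Sam (120000) -> MATCH
  Grace (90000) -> MATCH
  Leo (110000) -> MATCH


3 rows:
Sam, 120000
Grace, 90000
Leo, 110000


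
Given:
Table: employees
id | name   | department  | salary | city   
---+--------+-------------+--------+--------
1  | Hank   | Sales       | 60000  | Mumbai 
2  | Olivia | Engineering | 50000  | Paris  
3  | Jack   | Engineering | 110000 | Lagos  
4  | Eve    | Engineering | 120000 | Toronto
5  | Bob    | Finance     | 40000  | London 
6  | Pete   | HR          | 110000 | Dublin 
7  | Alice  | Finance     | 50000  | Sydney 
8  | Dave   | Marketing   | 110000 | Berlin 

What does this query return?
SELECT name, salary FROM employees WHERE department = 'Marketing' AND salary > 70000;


Filtering: department = 'Marketing' AND salary > 70000
Matching: 1 rows

1 rows:
Dave, 110000


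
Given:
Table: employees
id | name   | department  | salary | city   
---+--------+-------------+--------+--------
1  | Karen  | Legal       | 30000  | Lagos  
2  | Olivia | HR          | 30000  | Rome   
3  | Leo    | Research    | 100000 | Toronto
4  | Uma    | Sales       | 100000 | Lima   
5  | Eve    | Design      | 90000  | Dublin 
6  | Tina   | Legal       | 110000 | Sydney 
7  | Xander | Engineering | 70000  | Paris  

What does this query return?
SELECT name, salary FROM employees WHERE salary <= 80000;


Filtering: salary <= 80000
Matching: 3 rows

3 rows:
Karen, 30000
Olivia, 30000
Xander, 70000


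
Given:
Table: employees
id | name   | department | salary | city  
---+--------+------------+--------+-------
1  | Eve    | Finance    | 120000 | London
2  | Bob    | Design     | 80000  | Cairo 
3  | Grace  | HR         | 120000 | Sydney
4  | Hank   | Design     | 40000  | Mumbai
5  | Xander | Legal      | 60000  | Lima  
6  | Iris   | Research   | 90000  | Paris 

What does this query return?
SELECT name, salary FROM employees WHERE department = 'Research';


Filtering: department = 'Research'
Matching rows: 1

1 rows:
Iris, 90000


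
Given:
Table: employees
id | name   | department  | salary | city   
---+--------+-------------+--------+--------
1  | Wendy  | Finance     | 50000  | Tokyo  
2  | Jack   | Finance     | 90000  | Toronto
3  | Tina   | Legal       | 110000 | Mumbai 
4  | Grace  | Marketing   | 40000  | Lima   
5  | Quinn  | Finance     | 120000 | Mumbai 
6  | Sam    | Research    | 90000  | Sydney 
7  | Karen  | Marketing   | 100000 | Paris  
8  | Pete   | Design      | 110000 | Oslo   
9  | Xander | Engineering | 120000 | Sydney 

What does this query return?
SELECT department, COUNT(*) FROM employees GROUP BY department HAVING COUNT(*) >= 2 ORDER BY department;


Groups with count >= 2:
  Finance: 3 -> PASS
  Marketing: 2 -> PASS
  Design: 1 -> filtered out
  Engineering: 1 -> filtered out
  Legal: 1 -> filtered out
  Research: 1 -> filtered out


2 groups:
Finance, 3
Marketing, 2


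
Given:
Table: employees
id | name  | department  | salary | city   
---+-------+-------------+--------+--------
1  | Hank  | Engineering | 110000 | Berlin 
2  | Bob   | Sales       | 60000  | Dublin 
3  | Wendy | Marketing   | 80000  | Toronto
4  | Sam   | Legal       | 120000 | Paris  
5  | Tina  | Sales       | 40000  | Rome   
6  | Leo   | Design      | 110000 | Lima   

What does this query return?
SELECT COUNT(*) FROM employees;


COUNT(*) counts all rows

6


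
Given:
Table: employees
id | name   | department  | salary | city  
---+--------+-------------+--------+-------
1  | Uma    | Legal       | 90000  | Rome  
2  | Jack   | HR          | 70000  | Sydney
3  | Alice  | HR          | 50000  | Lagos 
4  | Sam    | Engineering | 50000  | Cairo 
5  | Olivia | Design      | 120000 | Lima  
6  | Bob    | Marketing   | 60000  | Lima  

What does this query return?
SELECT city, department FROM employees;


Projecting columns: city, department

6 rows:
Rome, Legal
Sydney, HR
Lagos, HR
Cairo, Engineering
Lima, Design
Lima, Marketing


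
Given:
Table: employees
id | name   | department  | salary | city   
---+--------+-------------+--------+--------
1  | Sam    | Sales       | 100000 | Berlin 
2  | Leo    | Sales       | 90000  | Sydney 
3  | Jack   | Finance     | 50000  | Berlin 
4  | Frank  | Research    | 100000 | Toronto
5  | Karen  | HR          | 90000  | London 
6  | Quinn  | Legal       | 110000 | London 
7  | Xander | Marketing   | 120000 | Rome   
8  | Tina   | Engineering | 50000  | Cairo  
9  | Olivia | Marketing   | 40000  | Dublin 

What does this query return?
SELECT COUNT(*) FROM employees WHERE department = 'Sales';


Counting rows where department = 'Sales'
  Sam -> MATCH
  Leo -> MATCH


2


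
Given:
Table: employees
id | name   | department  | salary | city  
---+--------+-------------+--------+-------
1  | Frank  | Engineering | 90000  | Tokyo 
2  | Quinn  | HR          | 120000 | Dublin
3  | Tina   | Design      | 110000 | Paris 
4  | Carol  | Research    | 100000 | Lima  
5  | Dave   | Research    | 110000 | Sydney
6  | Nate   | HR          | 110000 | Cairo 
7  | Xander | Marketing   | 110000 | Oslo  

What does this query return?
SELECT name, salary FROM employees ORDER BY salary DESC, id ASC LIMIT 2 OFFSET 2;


Sort by salary DESC (id ASC tiebreak), then skip 2 and take 2
Rows 3 through 4

2 rows:
Dave, 110000
Nate, 110000


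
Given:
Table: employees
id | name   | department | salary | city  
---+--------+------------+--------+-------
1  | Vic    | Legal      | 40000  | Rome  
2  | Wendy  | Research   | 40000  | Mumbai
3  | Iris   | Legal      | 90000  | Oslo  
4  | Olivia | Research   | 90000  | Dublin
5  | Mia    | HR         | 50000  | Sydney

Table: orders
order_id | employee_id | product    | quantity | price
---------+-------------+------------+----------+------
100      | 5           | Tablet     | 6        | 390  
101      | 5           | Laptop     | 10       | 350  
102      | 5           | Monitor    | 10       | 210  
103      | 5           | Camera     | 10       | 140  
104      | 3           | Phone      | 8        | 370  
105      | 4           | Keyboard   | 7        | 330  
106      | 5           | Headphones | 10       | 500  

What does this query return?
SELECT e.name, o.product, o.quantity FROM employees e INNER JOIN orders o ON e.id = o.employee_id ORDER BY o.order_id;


Joining employees.id = orders.employee_id:
  employee Mia (id=5) -> order Tablet
  employee Mia (id=5) -> order Laptop
  employee Mia (id=5) -> order Monitor
  employee Mia (id=5) -> order Camera
  employee Iris (id=3) -> order Phone
  employee Olivia (id=4) -> order Keyboard
  employee Mia (id=5) -> order Headphones


7 rows:
Mia, Tablet, 6
Mia, Laptop, 10
Mia, Monitor, 10
Mia, Camera, 10
Iris, Phone, 8
Olivia, Keyboard, 7
Mia, Headphones, 10


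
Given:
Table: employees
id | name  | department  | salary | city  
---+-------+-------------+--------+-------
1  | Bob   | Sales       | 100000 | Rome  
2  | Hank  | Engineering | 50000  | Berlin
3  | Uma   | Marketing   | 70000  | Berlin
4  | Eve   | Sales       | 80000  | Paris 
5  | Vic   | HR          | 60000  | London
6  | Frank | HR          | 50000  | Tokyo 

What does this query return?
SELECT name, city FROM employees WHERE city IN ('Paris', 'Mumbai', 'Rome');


Filtering: city IN ('Paris', 'Mumbai', 'Rome')
Matching: 2 rows

2 rows:
Bob, Rome
Eve, Paris


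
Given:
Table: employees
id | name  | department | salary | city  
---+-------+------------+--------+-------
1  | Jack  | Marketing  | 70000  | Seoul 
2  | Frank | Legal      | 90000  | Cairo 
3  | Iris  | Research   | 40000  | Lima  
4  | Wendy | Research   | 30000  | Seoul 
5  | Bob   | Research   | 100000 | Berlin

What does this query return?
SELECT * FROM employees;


SELECT * returns all 5 rows with all columns

5 rows:
1, Jack, Marketing, 70000, Seoul
2, Frank, Legal, 90000, Cairo
3, Iris, Research, 40000, Lima
4, Wendy, Research, 30000, Seoul
5, Bob, Research, 100000, Berlin


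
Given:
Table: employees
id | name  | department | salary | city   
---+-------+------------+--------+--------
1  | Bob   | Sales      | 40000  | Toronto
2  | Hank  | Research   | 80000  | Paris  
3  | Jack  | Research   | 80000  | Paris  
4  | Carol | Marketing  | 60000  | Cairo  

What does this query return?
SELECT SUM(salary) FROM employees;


SUM(salary) = 40000 + 80000 + 80000 + 60000 = 260000

260000


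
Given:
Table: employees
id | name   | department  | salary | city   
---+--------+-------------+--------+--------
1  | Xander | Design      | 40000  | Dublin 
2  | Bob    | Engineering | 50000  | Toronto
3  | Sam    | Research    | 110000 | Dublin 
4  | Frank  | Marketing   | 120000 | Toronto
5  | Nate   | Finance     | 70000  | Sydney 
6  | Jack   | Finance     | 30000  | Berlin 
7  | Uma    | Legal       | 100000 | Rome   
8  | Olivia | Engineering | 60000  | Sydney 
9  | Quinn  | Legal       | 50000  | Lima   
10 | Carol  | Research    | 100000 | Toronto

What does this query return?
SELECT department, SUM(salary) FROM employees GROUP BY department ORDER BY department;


Summing salary within each department:
  Design: 40000 = 40000
  Engineering: 50000 + 60000 = 110000
  Finance: 70000 + 30000 = 100000
  Legal: 100000 + 50000 = 150000
  Marketing: 120000 = 120000
  Research: 110000 + 100000 = 210000


6 groups:
Design, 40000
Engineering, 110000
Finance, 100000
Legal, 150000
Marketing, 120000
Research, 210000


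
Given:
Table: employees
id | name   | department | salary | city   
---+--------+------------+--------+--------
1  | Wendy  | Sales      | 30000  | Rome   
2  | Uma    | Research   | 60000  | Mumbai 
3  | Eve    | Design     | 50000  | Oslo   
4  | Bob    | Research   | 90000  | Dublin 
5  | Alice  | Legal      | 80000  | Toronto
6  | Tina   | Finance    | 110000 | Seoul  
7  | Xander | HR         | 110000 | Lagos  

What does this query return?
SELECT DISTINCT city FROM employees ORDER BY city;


All 'city' values (row order): Rome, Mumbai, Oslo, Dublin, Toronto, Seoul, Lagos
Removing duplicates leaves 7 unique value(s).

7 values:
Dublin
Lagos
Mumbai
Oslo
Rome
Seoul
Toronto


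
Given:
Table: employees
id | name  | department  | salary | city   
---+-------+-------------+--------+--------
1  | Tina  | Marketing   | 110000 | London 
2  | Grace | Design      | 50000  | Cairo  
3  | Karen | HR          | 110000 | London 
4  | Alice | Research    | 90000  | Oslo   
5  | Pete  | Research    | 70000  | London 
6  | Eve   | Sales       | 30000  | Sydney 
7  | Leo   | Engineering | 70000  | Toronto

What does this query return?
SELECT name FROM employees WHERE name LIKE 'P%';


LIKE 'P%' matches names starting with 'P'
Matching: 1

1 rows:
Pete


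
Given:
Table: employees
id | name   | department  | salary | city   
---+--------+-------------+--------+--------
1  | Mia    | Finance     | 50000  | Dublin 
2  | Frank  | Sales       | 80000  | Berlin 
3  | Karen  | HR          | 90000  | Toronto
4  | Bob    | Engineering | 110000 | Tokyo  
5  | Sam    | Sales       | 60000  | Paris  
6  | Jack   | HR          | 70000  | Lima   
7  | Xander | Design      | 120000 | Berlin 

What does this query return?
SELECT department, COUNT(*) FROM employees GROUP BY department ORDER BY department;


Assigning each row to its department group:
  Mia -> Finance
  Frank -> Sales
  Karen -> HR
  Bob -> Engineering
  Sam -> Sales
  Jack -> HR
  Xander -> Design


5 groups:
Design, 1
Engineering, 1
Finance, 1
HR, 2
Sales, 2


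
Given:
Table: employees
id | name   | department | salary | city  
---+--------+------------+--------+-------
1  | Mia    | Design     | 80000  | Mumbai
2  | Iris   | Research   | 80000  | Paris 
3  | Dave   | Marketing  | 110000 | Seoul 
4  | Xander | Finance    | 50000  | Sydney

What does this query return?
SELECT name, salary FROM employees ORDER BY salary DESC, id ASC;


Sorting by salary DESC, then id ASC for ties

4 rows:
Dave, 110000
Mia, 80000
Iris, 80000
Xander, 50000


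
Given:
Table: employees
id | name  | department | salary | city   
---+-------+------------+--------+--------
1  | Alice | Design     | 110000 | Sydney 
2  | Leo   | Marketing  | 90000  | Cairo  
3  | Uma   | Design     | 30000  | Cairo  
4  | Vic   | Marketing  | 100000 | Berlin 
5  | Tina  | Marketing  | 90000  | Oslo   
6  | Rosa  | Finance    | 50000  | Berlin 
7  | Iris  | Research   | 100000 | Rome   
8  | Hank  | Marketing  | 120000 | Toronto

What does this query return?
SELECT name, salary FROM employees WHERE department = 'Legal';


Filtering: department = 'Legal'
Matching rows: 0

Empty result set (0 rows)


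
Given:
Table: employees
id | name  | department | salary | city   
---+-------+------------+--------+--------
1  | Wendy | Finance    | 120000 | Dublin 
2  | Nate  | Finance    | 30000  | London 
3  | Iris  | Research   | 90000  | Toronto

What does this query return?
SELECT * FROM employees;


SELECT * returns all 3 rows with all columns

3 rows:
1, Wendy, Finance, 120000, Dublin
2, Nate, Finance, 30000, London
3, Iris, Research, 90000, Toronto


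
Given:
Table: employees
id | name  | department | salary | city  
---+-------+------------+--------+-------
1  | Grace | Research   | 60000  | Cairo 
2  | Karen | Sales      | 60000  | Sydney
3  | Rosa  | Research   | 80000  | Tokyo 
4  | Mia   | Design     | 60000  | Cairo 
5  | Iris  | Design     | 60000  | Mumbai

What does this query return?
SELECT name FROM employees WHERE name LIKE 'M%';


LIKE 'M%' matches names starting with 'M'
Matching: 1

1 rows:
Mia


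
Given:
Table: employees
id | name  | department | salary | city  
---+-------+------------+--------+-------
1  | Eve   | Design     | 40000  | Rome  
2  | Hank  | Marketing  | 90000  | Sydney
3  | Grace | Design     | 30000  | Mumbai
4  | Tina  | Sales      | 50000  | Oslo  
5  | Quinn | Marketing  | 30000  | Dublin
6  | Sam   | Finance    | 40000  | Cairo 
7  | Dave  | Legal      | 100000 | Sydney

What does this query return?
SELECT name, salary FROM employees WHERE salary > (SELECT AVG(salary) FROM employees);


Subquery: AVG(salary) = 54285.71
Filtering: salary > 54285.71
  Hank (90000) -> MATCH
  Dave (100000) -> MATCH


2 rows:
Hank, 90000
Dave, 100000


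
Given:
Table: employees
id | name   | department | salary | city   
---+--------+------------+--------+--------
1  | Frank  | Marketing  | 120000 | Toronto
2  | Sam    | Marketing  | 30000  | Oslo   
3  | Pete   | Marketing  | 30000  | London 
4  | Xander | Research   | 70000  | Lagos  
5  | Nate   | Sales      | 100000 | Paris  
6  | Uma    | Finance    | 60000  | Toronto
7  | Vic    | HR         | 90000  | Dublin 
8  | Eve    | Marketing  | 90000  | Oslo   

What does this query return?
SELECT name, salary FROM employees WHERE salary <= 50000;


Filtering: salary <= 50000
Matching: 2 rows

2 rows:
Sam, 30000
Pete, 30000


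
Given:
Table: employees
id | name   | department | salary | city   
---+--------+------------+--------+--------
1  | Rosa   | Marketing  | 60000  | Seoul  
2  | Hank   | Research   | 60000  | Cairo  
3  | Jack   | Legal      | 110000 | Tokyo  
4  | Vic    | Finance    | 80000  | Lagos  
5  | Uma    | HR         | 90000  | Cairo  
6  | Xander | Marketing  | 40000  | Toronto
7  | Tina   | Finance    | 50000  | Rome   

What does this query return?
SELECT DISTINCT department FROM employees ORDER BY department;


All 'department' values (row order): Marketing, Research, Legal, Finance, HR, Marketing, Finance
Removing duplicates leaves 5 unique value(s).

5 values:
Finance
HR
Legal
Marketing
Research


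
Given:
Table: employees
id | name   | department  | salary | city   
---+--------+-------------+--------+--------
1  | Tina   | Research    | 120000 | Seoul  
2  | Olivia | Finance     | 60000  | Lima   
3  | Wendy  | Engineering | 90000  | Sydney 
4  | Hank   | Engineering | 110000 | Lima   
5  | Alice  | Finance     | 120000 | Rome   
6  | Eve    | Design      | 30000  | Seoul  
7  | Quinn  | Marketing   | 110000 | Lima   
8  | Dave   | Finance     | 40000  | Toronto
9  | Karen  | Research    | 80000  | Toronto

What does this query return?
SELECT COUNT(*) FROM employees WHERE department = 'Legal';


Counting rows where department = 'Legal'


0


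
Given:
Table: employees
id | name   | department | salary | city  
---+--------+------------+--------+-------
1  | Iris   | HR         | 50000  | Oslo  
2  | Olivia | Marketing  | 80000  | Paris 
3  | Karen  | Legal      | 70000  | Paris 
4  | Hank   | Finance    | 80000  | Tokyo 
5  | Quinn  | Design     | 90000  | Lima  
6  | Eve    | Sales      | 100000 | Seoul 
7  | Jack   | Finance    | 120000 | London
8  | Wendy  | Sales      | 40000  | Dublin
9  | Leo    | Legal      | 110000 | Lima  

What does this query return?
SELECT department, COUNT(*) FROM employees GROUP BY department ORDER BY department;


Assigning each row to its department group:
  Iris -> HR
  Olivia -> Marketing
  Karen -> Legal
  Hank -> Finance
  Quinn -> Design
  Eve -> Sales
  Jack -> Finance
  Wendy -> Sales
  Leo -> Legal


6 groups:
Design, 1
Finance, 2
HR, 1
Legal, 2
Marketing, 1
Sales, 2


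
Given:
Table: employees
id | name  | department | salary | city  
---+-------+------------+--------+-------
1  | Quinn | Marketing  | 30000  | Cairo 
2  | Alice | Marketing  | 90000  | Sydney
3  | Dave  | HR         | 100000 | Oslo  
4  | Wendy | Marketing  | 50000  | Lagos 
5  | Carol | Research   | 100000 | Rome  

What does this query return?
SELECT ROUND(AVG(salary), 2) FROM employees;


SUM(salary) = 370000
COUNT = 5
ROUND(AVG, 2) = ROUND(370000 / 5, 2) = 74000.0

74000.0


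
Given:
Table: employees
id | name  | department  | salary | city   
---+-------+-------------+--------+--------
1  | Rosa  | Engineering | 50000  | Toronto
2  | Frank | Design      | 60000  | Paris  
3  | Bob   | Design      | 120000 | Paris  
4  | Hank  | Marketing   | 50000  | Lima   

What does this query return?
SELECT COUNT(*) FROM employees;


COUNT(*) counts all rows

4


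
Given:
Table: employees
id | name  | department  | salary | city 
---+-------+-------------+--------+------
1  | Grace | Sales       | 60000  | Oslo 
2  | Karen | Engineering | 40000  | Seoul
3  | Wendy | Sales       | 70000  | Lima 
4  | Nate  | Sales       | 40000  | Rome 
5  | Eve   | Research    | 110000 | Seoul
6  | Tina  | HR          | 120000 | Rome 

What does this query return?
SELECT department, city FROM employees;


Projecting columns: department, city

6 rows:
Sales, Oslo
Engineering, Seoul
Sales, Lima
Sales, Rome
Research, Seoul
HR, Rome


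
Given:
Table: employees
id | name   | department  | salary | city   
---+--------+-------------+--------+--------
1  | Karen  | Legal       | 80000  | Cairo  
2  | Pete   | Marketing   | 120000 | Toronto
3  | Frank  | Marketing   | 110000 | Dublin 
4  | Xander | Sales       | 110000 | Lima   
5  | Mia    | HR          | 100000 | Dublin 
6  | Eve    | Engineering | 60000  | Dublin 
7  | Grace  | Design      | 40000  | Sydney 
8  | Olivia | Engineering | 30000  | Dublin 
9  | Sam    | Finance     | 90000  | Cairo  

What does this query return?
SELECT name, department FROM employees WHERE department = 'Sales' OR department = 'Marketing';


Filtering: department = 'Sales' OR 'Marketing'
Matching: 3 rows

3 rows:
Pete, Marketing
Frank, Marketing
Xander, Sales


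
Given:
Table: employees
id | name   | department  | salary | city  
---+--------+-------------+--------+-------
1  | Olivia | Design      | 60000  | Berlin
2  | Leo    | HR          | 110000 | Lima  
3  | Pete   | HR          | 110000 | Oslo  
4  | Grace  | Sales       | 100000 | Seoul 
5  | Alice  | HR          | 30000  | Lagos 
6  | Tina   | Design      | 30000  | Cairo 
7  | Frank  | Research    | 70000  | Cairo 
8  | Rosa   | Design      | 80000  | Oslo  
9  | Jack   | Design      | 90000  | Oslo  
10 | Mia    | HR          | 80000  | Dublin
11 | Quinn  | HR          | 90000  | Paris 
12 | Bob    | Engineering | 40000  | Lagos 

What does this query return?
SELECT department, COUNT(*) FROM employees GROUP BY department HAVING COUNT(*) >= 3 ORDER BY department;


Groups with count >= 3:
  Design: 4 -> PASS
  HR: 5 -> PASS
  Engineering: 1 -> filtered out
  Research: 1 -> filtered out
  Sales: 1 -> filtered out


2 groups:
Design, 4
HR, 5


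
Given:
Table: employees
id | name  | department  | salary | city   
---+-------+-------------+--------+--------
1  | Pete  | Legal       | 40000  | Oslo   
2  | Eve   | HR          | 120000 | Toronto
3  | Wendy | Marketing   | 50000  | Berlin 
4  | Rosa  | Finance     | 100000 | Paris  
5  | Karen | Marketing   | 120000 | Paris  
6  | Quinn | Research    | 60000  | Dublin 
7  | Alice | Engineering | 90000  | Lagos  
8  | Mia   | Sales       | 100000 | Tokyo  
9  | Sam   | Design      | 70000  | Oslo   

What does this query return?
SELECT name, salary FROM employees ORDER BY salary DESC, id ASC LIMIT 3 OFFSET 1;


Sort by salary DESC (id ASC tiebreak), then skip 1 and take 3
Rows 2 through 4

3 rows:
Karen, 120000
Rosa, 100000
Mia, 100000


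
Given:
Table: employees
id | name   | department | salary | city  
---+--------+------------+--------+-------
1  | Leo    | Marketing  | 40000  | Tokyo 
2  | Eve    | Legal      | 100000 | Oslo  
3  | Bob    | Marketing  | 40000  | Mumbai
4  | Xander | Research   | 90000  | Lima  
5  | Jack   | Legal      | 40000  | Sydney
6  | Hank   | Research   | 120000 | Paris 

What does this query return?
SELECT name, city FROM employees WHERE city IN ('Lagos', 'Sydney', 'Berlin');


Filtering: city IN ('Lagos', 'Sydney', 'Berlin')
Matching: 1 rows

1 rows:
Jack, Sydney


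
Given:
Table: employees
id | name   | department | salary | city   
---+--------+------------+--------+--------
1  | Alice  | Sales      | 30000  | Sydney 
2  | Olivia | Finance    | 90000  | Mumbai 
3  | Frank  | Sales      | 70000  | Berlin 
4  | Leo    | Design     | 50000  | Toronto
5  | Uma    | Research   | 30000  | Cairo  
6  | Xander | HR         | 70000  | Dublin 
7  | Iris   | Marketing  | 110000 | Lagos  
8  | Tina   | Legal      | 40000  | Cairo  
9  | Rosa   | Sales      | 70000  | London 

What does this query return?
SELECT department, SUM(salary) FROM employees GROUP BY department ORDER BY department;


Summing salary within each department:
  Design: 50000 = 50000
  Finance: 90000 = 90000
  HR: 70000 = 70000
  Legal: 40000 = 40000
  Marketing: 110000 = 110000
  Research: 30000 = 30000
  Sales: 30000 + 70000 + 70000 = 170000


7 groups:
Design, 50000
Finance, 90000
HR, 70000
Legal, 40000
Marketing, 110000
Research, 30000
Sales, 170000


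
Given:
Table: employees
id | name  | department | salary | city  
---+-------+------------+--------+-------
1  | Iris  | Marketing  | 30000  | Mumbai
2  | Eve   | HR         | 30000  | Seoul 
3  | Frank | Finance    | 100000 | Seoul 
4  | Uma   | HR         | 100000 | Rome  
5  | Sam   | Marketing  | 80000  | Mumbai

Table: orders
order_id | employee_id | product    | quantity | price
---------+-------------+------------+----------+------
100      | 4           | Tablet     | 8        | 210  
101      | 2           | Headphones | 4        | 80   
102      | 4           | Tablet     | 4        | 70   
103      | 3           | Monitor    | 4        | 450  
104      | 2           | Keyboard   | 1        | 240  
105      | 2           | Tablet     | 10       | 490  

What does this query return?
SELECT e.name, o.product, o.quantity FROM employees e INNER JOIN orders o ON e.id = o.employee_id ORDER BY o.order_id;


Joining employees.id = orders.employee_id:
  employee Uma (id=4) -> order Tablet
  employee Eve (id=2) -> order Headphones
  employee Uma (id=4) -> order Tablet
  employee Frank (id=3) -> order Monitor
  employee Eve (id=2) -> order Keyboard
  employee Eve (id=2) -> order Tablet


6 rows:
Uma, Tablet, 8
Eve, Headphones, 4
Uma, Tablet, 4
Frank, Monitor, 4
Eve, Keyboard, 1
Eve, Tablet, 10


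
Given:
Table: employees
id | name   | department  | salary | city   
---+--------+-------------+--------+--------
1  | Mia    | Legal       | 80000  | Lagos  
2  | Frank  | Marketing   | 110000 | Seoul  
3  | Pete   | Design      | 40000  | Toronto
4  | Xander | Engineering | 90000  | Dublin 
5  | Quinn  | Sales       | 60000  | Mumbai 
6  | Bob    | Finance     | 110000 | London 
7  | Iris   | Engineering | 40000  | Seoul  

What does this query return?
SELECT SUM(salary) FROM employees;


SUM(salary) = 80000 + 110000 + 40000 + 90000 + 60000 + 110000 + 40000 = 530000

530000


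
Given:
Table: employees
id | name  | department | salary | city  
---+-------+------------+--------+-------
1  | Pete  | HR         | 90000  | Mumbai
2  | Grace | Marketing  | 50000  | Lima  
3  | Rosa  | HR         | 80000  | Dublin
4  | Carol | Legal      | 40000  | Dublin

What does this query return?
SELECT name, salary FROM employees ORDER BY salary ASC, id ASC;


Sorting by salary ASC, then id ASC for ties

4 rows:
Carol, 40000
Grace, 50000
Rosa, 80000
Pete, 90000


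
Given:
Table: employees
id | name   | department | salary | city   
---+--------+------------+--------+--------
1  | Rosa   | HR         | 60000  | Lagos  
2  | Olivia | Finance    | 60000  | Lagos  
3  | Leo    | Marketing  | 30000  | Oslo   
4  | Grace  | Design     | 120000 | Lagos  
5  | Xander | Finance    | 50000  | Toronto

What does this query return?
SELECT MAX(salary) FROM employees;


Salaries: 60000, 60000, 30000, 120000, 50000
MAX = 120000

120000


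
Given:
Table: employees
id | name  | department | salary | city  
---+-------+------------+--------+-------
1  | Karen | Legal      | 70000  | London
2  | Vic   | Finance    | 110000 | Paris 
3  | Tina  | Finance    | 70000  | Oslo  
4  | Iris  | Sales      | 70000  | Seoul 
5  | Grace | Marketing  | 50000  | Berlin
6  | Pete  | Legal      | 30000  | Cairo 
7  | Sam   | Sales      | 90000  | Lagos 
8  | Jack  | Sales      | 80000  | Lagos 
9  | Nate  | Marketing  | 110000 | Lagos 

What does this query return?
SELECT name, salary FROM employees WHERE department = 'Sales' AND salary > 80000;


Filtering: department = 'Sales' AND salary > 80000
Matching: 1 rows

1 rows:
Sam, 90000


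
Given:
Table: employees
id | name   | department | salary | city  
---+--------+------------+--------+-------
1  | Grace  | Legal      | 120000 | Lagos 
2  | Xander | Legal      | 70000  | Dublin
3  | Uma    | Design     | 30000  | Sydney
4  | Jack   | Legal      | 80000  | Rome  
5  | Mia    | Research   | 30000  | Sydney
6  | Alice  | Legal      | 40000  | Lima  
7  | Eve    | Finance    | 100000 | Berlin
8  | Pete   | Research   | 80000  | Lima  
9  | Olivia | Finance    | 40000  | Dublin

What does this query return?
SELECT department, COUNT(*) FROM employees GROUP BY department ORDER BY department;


Assigning each row to its department group:
  Grace -> Legal
  Xander -> Legal
  Uma -> Design
  Jack -> Legal
  Mia -> Research
  Alice -> Legal
  Eve -> Finance
  Pete -> Research
  Olivia -> Finance


4 groups:
Design, 1
Finance, 2
Legal, 4
Research, 2


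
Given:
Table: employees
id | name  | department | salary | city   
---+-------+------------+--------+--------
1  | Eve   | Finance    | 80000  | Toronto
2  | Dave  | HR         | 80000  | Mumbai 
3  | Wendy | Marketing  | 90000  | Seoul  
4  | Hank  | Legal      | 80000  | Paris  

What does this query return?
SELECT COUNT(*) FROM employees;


COUNT(*) counts all rows

4


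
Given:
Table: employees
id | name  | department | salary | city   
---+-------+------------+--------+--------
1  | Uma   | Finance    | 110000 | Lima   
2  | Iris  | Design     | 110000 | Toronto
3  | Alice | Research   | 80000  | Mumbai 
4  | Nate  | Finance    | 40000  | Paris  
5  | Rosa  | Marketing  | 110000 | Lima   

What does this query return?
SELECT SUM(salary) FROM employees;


SUM(salary) = 110000 + 110000 + 80000 + 40000 + 110000 = 450000

450000


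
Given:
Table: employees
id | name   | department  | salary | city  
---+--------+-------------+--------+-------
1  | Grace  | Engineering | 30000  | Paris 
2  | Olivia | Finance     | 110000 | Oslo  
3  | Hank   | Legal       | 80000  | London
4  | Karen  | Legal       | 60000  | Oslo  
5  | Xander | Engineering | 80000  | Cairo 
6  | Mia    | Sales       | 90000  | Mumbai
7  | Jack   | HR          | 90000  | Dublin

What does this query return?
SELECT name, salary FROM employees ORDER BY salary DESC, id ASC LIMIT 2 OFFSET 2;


Sort by salary DESC (id ASC tiebreak), then skip 2 and take 2
Rows 3 through 4

2 rows:
Jack, 90000
Hank, 80000


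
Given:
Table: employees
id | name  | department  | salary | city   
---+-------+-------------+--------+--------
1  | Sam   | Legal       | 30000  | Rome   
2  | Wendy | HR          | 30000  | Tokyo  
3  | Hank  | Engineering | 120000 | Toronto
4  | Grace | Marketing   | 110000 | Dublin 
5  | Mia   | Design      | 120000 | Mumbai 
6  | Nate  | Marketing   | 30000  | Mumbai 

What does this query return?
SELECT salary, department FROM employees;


Projecting columns: salary, department

6 rows:
30000, Legal
30000, HR
120000, Engineering
110000, Marketing
120000, Design
30000, Marketing


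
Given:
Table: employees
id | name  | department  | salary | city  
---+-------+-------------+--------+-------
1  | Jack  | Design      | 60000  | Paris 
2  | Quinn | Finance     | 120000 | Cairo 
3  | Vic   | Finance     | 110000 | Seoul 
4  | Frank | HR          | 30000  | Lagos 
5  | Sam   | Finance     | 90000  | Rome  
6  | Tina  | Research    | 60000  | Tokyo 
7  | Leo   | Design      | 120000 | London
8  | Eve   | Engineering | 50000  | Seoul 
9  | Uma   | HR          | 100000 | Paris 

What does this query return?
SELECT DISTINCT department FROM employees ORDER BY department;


All 'department' values (row order): Design, Finance, Finance, HR, Finance, Research, Design, Engineering, HR
Removing duplicates leaves 5 unique value(s).

5 values:
Design
Engineering
Finance
HR
Research


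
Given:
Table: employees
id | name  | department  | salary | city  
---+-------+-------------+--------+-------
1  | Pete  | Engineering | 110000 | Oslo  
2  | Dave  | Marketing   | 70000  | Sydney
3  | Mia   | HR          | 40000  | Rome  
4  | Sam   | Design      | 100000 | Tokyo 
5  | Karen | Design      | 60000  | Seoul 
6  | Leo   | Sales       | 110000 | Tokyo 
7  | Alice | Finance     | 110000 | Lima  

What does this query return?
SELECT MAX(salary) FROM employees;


Salaries: 110000, 70000, 40000, 100000, 60000, 110000, 110000
MAX = 110000

110000


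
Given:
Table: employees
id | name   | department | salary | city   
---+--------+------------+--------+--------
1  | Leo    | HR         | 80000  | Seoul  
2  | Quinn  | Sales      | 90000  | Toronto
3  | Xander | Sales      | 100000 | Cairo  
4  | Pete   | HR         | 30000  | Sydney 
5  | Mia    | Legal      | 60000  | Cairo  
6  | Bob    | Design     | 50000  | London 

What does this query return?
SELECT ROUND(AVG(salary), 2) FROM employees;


SUM(salary) = 410000
COUNT = 6
ROUND(AVG, 2) = ROUND(410000 / 6, 2) = 68333.33

68333.33


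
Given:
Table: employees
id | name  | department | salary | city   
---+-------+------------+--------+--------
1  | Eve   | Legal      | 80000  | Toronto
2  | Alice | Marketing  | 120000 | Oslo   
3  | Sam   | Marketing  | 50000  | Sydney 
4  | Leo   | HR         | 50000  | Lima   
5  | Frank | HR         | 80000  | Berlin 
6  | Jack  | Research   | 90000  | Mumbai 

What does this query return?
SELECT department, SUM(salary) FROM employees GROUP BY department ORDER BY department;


Summing salary within each department:
  HR: 50000 + 80000 = 130000
  Legal: 80000 = 80000
  Marketing: 120000 + 50000 = 170000
  Research: 90000 = 90000


4 groups:
HR, 130000
Legal, 80000
Marketing, 170000
Research, 90000


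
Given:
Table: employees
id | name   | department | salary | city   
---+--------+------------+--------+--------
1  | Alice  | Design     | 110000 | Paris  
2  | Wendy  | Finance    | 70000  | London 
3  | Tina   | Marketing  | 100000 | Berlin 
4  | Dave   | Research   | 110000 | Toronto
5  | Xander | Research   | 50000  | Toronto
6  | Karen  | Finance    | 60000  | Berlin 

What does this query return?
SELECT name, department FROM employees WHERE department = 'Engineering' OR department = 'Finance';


Filtering: department = 'Engineering' OR 'Finance'
Matching: 2 rows

2 rows:
Wendy, Finance
Karen, Finance


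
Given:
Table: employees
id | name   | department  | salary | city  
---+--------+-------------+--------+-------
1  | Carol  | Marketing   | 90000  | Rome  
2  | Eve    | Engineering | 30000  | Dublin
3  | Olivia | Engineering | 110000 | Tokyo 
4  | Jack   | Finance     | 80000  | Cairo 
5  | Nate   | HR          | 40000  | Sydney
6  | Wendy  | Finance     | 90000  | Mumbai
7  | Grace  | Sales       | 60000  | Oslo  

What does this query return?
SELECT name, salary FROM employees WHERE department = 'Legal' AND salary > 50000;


Filtering: department = 'Legal' AND salary > 50000
Matching: 0 rows

Empty result set (0 rows)


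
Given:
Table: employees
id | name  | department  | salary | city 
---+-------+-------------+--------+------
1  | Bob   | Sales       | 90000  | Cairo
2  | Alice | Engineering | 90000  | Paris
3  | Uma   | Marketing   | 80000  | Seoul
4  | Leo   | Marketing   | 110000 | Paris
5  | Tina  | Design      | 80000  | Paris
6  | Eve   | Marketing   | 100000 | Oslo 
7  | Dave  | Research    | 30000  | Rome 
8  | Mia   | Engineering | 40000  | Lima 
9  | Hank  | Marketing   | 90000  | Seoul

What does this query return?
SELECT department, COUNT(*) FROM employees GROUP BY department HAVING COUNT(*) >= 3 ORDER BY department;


Groups with count >= 3:
  Marketing: 4 -> PASS
  Design: 1 -> filtered out
  Engineering: 2 -> filtered out
  Research: 1 -> filtered out
  Sales: 1 -> filtered out


1 groups:
Marketing, 4


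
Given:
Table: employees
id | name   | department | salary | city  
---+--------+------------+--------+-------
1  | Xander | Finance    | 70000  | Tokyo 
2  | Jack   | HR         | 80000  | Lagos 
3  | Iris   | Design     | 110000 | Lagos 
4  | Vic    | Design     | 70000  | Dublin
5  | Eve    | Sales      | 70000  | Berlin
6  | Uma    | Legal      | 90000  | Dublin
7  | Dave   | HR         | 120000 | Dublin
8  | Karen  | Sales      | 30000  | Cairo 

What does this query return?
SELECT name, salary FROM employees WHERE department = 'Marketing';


Filtering: department = 'Marketing'
Matching rows: 0

Empty result set (0 rows)


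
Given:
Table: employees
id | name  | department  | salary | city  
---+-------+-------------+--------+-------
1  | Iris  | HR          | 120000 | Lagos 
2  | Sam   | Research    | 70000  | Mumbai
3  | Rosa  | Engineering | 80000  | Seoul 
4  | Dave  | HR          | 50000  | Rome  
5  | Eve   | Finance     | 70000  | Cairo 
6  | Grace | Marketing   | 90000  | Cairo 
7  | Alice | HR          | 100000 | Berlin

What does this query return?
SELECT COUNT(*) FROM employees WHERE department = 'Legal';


Counting rows where department = 'Legal'


0


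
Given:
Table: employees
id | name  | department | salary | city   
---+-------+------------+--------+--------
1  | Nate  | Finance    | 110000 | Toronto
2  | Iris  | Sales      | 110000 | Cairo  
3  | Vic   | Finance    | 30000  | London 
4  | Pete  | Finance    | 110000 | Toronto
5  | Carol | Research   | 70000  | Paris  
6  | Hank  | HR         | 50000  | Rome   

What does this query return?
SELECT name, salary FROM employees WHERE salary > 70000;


Filtering: salary > 70000
Matching: 3 rows

3 rows:
Nate, 110000
Iris, 110000
Pete, 110000


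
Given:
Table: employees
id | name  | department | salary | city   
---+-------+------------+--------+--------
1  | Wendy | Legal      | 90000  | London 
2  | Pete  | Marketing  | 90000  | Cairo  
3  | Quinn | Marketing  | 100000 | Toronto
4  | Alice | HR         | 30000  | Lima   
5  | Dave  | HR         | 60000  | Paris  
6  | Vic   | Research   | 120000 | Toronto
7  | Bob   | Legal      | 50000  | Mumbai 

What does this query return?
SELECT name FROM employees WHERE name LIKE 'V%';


LIKE 'V%' matches names starting with 'V'
Matching: 1

1 rows:
Vic
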